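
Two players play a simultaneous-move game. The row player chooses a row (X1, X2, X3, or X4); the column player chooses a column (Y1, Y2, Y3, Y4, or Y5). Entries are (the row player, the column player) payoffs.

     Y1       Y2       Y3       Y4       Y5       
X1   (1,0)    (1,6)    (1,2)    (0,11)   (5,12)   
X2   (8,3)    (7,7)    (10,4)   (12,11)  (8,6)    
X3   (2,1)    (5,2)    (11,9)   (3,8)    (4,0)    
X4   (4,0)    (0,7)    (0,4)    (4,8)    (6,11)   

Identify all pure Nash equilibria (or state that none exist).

(X2, Y4) and (X3, Y3)

Find each player's best response to every opponent strategy; NE are the intersections.
The row player's best responses — vs Y1: X2 (payoff 8); vs Y2: X2 (payoff 7); vs Y3: X3 (payoff 11); vs Y4: X2 (payoff 12); vs Y5: X2 (payoff 8).
The column player's best responses — vs X1: Y5 (payoff 12); vs X2: Y4 (payoff 11); vs X3: Y3 (payoff 9); vs X4: Y5 (payoff 11).
Mutual best responses occur at (X2, Y4) and (X3, Y3); at each, neither player gains by switching.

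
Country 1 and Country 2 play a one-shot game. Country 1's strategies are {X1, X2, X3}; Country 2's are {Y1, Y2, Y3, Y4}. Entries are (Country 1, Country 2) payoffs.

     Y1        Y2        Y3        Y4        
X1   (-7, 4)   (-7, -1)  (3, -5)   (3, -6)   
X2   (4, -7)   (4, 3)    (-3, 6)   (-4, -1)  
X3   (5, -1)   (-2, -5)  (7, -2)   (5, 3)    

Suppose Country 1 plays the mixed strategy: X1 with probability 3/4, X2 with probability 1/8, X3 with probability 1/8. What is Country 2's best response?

Y1

Compute Country 2's expected payoff from each pure strategy against the given mix.
Y1: (3/4)·4 + (1/8)·(-7) + (1/8)·(-1) = 2
Y2: (3/4)·(-1) + (1/8)·3 + (1/8)·(-5) = -1
Y3: (3/4)·(-5) + (1/8)·6 + (1/8)·(-2) = -13/4
Y4: (3/4)·(-6) + (1/8)·(-1) + (1/8)·3 = -17/4
Highest expected payoff is 2, from Y1.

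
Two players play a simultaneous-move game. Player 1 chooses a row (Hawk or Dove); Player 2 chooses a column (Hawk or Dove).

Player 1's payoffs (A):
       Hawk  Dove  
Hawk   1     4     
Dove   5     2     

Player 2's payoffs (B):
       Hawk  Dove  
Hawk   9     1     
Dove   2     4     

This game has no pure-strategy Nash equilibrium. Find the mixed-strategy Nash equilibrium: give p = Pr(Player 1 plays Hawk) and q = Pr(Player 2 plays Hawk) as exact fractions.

Each player's mixing probability is pinned down by making the *other* player indifferent.
Player 2 indifferent between Hawk and Dove: p·9 + (1−p)·2 = p·1 + (1−p)·4 ⟹ 2 + 7p = 4 + (-3)p ⟹ p = 1/5.
Player 1 indifferent between Hawk and Dove: q·1 + (1−q)·4 = q·5 + (1−q)·2 ⟹ 4 + (-3)q = 2 + 3q ⟹ q = 1/3.

p = 1/5, q = 1/3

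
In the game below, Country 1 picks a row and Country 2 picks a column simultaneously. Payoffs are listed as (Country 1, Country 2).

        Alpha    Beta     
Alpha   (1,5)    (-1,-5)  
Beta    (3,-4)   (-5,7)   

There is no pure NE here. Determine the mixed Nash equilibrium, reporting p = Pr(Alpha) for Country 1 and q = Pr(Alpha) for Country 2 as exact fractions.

p = 11/21, q = 2/3

Each player's mixing probability is pinned down by making the *other* player indifferent.
Country 2 indifferent between Alpha and Beta: p·5 + (1−p)·(-4) = p·(-5) + (1−p)·7 ⟹ (-4) + 9p = 7 + (-12)p ⟹ p = 11/21.
Country 1 indifferent between Alpha and Beta: q·1 + (1−q)·(-1) = q·3 + (1−q)·(-5) ⟹ (-1) + 2q = (-5) + 8q ⟹ q = 2/3.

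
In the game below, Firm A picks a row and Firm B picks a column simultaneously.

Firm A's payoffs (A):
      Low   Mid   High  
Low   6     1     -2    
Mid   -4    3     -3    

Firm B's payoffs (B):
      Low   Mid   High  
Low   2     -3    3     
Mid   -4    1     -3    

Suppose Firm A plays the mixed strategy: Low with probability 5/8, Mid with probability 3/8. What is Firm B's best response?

High

Compute Firm B's expected payoff from each pure strategy against the given mix.
Low: (5/8)·2 + (3/8)·(-4) = -1/4
Mid: (5/8)·(-3) + (3/8)·1 = -3/2
High: (5/8)·3 + (3/8)·(-3) = 3/4
Highest expected payoff is 3/4, from High.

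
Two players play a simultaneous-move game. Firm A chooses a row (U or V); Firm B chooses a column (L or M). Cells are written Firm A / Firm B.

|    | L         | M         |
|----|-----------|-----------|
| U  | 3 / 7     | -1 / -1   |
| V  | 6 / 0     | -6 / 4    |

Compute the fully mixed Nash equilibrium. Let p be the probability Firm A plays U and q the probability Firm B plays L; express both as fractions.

p = 1/3, q = 5/8

In a mixed NE each player is indifferent between their pure strategies, so the opponent's mix sets the indifference.
Firm B indifferent between L and M: p·7 + (1−p)·0 = p·(-1) + (1−p)·4 ⟹ 0 + 7p = 4 + (-5)p ⟹ p = 1/3.
Firm A indifferent between U and V: q·3 + (1−q)·(-1) = q·6 + (1−q)·(-6) ⟹ (-1) + 4q = (-6) + 12q ⟹ q = 5/8.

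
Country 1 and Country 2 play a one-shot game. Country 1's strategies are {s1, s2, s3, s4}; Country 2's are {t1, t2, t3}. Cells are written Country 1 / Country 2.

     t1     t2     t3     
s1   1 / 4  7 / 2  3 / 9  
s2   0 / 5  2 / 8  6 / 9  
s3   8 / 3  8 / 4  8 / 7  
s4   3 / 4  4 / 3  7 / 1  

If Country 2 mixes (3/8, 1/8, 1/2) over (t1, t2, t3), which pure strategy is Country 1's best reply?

Country 1's best reply maximizes expected payoff against the mix.
s1: (3/8)·1 + (1/8)·7 + (1/2)·3 = 11/4
s2: (3/8)·0 + (1/8)·2 + (1/2)·6 = 13/4
s3: (3/8)·8 + (1/8)·8 + (1/2)·8 = 8
s4: (3/8)·3 + (1/8)·4 + (1/2)·7 = 41/8
Highest expected payoff is 8, from s3.

s3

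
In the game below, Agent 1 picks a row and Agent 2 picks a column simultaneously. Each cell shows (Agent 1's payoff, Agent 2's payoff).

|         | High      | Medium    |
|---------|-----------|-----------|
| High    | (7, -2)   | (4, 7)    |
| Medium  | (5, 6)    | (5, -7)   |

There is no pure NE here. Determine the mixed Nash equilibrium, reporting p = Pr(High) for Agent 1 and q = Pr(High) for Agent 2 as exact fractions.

p = 13/22, q = 1/3

In a mixed NE each player is indifferent between their pure strategies, so the opponent's mix sets the indifference.
Agent 2 indifferent between High and Medium: p·(-2) + (1−p)·6 = p·7 + (1−p)·(-7) ⟹ 6 + (-8)p = (-7) + 14p ⟹ p = 13/22.
Agent 1 indifferent between High and Medium: q·7 + (1−q)·4 = q·5 + (1−q)·5 ⟹ 4 + 3q = 5 + 0q ⟹ q = 1/3.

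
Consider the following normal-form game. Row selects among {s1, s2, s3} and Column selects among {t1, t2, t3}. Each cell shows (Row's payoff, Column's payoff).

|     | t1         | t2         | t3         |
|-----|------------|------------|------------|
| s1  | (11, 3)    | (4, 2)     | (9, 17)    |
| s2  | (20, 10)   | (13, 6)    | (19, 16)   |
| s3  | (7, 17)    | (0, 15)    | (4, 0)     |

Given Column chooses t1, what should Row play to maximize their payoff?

With Column fixed at t1, Row's payoffs are: s1 → 11, s2 → 20, s3 → 7.
The maximum is 20, achieved by s2.

s2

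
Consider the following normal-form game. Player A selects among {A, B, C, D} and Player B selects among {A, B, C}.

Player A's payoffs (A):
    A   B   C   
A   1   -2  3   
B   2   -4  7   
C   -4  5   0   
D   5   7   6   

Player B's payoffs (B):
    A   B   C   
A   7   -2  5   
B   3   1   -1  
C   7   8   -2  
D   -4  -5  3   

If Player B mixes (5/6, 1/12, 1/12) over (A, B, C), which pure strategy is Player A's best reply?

Compute Player A's expected payoff from each pure strategy against the given mix.
A: (5/6)·1 + (1/12)·(-2) + (1/12)·3 = 11/12
B: (5/6)·2 + (1/12)·(-4) + (1/12)·7 = 23/12
C: (5/6)·(-4) + (1/12)·5 + (1/12)·0 = -35/12
D: (5/6)·5 + (1/12)·7 + (1/12)·6 = 21/4
Highest expected payoff is 21/4, from D.

D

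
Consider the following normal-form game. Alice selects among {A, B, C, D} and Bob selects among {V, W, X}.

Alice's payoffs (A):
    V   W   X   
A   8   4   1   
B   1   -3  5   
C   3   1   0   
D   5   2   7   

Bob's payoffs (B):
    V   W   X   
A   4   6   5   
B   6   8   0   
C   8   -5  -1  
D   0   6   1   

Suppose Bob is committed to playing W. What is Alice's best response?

With Bob fixed at W, Alice's payoffs are: A → 4, B → -3, C → 1, D → 2.
The maximum is 4, achieved by A.

A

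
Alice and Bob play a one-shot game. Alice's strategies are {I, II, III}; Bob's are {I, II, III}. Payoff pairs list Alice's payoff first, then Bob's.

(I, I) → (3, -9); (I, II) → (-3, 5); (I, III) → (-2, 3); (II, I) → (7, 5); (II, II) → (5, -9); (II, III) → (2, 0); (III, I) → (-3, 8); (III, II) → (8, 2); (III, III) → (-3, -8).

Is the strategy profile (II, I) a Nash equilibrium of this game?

Holding Bob at I: Alice gets 7 from II, versus 3 from I, -3 from III. No profitable deviation for Alice.
Holding Alice at II: Bob gets 5 from I, versus -9 from II, 0 from III. No profitable deviation for Bob either.

Yes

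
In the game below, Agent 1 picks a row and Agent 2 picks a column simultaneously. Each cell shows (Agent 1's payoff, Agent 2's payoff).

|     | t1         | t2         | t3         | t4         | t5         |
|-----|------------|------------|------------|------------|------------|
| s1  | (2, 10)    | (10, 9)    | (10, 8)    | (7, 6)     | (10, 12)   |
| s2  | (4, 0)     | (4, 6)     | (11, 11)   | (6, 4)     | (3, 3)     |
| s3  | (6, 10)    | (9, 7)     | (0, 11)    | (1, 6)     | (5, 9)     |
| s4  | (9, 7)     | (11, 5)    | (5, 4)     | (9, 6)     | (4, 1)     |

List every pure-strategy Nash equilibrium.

Check mutual best responses: a cell is a NE iff neither player can gain by unilaterally deviating.
Agent 1's best responses — vs t1: s4 (payoff 9); vs t2: s4 (payoff 11); vs t3: s2 (payoff 11); vs t4: s4 (payoff 9); vs t5: s1 (payoff 10).
Agent 2's best responses — vs s1: t5 (payoff 12); vs s2: t3 (payoff 11); vs s3: t3 (payoff 11); vs s4: t1 (payoff 7).
Mutual best responses occur at (s1, t5), (s2, t3), and (s4, t1); at each, neither player gains by switching.

(s1, t5), (s2, t3), and (s4, t1)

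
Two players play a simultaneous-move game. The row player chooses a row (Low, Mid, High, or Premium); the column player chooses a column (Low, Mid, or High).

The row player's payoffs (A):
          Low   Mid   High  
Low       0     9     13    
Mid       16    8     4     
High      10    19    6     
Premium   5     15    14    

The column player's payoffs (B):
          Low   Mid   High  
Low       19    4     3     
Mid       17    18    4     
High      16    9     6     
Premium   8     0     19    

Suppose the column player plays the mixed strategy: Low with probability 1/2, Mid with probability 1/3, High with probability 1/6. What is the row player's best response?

High

Compute the row player's expected payoff from each pure strategy against the given mix.
Low: (1/2)·0 + (1/3)·9 + (1/6)·13 = 31/6
Mid: (1/2)·16 + (1/3)·8 + (1/6)·4 = 34/3
High: (1/2)·10 + (1/3)·19 + (1/6)·6 = 37/3
Premium: (1/2)·5 + (1/3)·15 + (1/6)·14 = 59/6
Highest expected payoff is 37/3, from High.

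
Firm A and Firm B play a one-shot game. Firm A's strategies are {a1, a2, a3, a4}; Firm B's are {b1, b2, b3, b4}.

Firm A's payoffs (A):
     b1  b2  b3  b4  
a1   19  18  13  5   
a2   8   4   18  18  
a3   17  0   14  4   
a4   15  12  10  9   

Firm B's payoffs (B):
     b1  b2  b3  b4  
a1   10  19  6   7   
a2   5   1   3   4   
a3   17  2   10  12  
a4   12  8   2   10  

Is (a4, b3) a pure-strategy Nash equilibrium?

Holding Firm B at b3: Firm A gets 10 from a4 but could get 18 by switching to a2. Firm A has a profitable deviation.

No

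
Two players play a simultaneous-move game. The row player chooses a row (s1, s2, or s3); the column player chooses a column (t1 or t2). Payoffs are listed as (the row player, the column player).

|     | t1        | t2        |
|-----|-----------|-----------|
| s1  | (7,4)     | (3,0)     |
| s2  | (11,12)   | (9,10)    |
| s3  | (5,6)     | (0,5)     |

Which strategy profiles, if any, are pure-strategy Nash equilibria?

Find each player's best response to every opponent strategy; NE are the intersections.
The row player's best responses — vs t1: s2 (payoff 11); vs t2: s2 (payoff 9).
The column player's best responses — vs s1: t1 (payoff 4); vs s2: t1 (payoff 12); vs s3: t1 (payoff 6).
The only mutual best response is (s2, t1); neither player gains by switching there.

(s2, t1)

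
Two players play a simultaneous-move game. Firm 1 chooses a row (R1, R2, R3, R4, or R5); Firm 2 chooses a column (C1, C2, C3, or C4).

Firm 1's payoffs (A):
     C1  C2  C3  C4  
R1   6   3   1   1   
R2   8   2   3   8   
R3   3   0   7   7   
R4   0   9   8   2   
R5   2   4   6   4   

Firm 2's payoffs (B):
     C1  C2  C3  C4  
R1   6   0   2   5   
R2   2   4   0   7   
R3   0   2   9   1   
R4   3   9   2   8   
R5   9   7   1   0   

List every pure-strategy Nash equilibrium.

(R2, C4) and (R4, C2)

Check mutual best responses: a cell is a NE iff neither player can gain by unilaterally deviating.
Firm 1's best responses — vs C1: R2 (payoff 8); vs C2: R4 (payoff 9); vs C3: R4 (payoff 8); vs C4: R2 (payoff 8).
Firm 2's best responses — vs R1: C1 (payoff 6); vs R2: C4 (payoff 7); vs R3: C3 (payoff 9); vs R4: C2 (payoff 9); vs R5: C1 (payoff 9).
Mutual best responses occur at (R2, C4) and (R4, C2); at each, neither player gains by switching.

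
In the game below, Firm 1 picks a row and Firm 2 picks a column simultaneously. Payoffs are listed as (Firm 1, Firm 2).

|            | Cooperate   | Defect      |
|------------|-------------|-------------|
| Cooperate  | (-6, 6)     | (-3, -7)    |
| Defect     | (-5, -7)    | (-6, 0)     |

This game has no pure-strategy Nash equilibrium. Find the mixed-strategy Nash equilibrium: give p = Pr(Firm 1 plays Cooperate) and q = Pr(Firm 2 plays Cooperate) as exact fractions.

In a mixed NE each player is indifferent between their pure strategies, so the opponent's mix sets the indifference.
Firm 2 indifferent between Cooperate and Defect: p·6 + (1−p)·(-7) = p·(-7) + (1−p)·0 ⟹ (-7) + 13p = 0 + (-7)p ⟹ p = 7/20.
Firm 1 indifferent between Cooperate and Defect: q·(-6) + (1−q)·(-3) = q·(-5) + (1−q)·(-6) ⟹ (-3) + (-3)q = (-6) + 1q ⟹ q = 3/4.

p = 7/20, q = 3/4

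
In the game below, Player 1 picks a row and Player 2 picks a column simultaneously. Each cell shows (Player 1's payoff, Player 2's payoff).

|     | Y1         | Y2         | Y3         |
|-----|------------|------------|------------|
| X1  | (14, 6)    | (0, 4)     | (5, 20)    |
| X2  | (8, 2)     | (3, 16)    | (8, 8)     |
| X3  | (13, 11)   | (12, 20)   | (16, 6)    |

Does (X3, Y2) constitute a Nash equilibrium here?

Holding Player 2 at Y2: Player 1 gets 12 from X3, versus 0 from X1, 3 from X2. No profitable deviation for Player 1.
Holding Player 1 at X3: Player 2 gets 20 from Y2, versus 11 from Y1, 6 from Y3. No profitable deviation for Player 2 either.

Yes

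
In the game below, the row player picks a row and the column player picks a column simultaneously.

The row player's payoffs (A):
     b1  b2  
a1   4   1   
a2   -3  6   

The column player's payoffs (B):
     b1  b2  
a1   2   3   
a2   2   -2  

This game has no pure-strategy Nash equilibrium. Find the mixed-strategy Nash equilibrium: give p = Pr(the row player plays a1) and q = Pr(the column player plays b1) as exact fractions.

Each player's mixing probability is pinned down by making the *other* player indifferent.
The column player indifferent between b1 and b2: p·2 + (1−p)·2 = p·3 + (1−p)·(-2) ⟹ 2 + 0p = (-2) + 5p ⟹ p = 4/5.
The row player indifferent between a1 and a2: q·4 + (1−q)·1 = q·(-3) + (1−q)·6 ⟹ 1 + 3q = 6 + (-9)q ⟹ q = 5/12.

p = 4/5, q = 5/12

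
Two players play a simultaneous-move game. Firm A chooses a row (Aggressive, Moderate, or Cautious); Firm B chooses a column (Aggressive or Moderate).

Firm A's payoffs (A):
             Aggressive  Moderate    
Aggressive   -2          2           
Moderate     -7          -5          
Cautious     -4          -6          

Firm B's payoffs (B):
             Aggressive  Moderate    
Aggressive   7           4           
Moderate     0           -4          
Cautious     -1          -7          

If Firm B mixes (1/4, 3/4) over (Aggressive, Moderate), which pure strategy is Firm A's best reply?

Firm A's best reply maximizes expected payoff against the mix.
Aggressive: (1/4)·(-2) + (3/4)·2 = 1
Moderate: (1/4)·(-7) + (3/4)·(-5) = -11/2
Cautious: (1/4)·(-4) + (3/4)·(-6) = -11/2
Highest expected payoff is 1, from Aggressive.

Aggressive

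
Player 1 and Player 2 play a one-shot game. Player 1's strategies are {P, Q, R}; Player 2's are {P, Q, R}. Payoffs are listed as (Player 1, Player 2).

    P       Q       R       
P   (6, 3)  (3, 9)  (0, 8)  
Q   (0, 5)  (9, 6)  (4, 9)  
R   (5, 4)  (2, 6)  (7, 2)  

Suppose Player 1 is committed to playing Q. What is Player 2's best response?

With Player 1 fixed at Q, Player 2's payoffs are: P → 5, Q → 6, R → 9.
The maximum is 9, achieved by R.

R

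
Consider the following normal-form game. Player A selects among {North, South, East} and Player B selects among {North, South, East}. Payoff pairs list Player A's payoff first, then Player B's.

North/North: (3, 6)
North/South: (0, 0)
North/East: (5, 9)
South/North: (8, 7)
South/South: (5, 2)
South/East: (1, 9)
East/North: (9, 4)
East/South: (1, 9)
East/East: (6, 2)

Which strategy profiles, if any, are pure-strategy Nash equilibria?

No pure-strategy Nash equilibrium

Check mutual best responses: a cell is a NE iff neither player can gain by unilaterally deviating.
Player A's best responses — vs North: East (payoff 9); vs South: South (payoff 5); vs East: East (payoff 6).
Player B's best responses — vs North: East (payoff 9); vs South: East (payoff 9); vs East: South (payoff 9).
No cell has both players best-responding. For instance, Player A's best reply to South is South, but against South Player B prefers East over South.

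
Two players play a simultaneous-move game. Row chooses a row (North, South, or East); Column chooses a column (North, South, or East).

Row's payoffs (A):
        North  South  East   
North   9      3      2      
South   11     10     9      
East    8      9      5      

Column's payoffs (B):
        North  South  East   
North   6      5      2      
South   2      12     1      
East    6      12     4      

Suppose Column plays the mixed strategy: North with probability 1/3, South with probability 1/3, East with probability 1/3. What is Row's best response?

South

Row's best reply maximizes expected payoff against the mix.
North: (1/3)·9 + (1/3)·3 + (1/3)·2 = 14/3
South: (1/3)·11 + (1/3)·10 + (1/3)·9 = 10
East: (1/3)·8 + (1/3)·9 + (1/3)·5 = 22/3
Highest expected payoff is 10, from South.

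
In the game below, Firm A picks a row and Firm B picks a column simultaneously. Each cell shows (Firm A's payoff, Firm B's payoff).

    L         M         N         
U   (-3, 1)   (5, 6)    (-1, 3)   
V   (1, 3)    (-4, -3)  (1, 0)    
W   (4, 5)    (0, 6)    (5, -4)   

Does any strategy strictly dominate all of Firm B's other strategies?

A strategy is strictly dominant if it gives Firm B a strictly higher payoff than every other strategy, against every choice by the opponent.
L is not dominant: against U, M gives 6 > 1.
M is not dominant: against V, L gives 3 > -3.
N is not dominant: against U, M gives 6 > 3.
No single strategy is best against every opponent action.

No strictly dominant strategy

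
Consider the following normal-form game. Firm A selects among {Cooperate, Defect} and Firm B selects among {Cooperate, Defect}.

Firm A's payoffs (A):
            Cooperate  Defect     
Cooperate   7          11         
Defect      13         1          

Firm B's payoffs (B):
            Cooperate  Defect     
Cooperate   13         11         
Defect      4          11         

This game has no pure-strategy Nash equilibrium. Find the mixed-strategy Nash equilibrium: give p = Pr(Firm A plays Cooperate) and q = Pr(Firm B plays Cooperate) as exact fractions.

Each player's mixing probability is pinned down by making the *other* player indifferent.
Firm B indifferent between Cooperate and Defect: p·13 + (1−p)·4 = p·11 + (1−p)·11 ⟹ 4 + 9p = 11 + 0p ⟹ p = 7/9.
Firm A indifferent between Cooperate and Defect: q·7 + (1−q)·11 = q·13 + (1−q)·1 ⟹ 11 + (-4)q = 1 + 12q ⟹ q = 5/8.

p = 7/9, q = 5/8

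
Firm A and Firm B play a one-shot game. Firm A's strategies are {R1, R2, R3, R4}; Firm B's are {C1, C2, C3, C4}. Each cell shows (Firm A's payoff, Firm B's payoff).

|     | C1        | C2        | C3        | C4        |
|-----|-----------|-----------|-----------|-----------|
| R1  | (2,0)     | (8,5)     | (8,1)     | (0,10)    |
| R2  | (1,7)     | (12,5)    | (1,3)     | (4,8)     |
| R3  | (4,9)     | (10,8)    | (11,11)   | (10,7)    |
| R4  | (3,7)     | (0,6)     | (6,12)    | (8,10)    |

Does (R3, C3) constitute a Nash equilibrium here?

Holding Firm B at C3: Firm A gets 11 from R3, versus 8 from R1, 1 from R2, 6 from R4. No profitable deviation for Firm A.
Holding Firm A at R3: Firm B gets 11 from C3, versus 9 from C1, 8 from C2, 7 from C4. No profitable deviation for Firm B either.

Yes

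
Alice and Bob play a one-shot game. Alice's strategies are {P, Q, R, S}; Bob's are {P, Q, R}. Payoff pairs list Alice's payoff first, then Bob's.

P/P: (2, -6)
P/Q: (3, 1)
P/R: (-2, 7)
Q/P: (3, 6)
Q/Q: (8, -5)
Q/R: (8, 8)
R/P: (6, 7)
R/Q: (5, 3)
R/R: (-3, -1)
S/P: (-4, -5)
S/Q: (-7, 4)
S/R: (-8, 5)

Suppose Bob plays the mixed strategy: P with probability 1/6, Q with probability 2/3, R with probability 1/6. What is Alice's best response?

Q

Alice's best reply maximizes expected payoff against the mix.
P: (1/6)·2 + (2/3)·3 + (1/6)·(-2) = 2
Q: (1/6)·3 + (2/3)·8 + (1/6)·8 = 43/6
R: (1/6)·6 + (2/3)·5 + (1/6)·(-3) = 23/6
S: (1/6)·(-4) + (2/3)·(-7) + (1/6)·(-8) = -20/3
Highest expected payoff is 43/6, from Q.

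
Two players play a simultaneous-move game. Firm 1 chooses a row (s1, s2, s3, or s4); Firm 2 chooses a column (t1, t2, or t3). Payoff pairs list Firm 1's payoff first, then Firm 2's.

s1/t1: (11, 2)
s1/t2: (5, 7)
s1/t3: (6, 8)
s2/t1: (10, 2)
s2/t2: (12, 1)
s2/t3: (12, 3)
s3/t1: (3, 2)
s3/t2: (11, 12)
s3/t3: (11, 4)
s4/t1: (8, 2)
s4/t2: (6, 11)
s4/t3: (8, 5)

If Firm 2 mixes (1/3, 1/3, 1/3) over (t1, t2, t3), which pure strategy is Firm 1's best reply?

Firm 1's best reply maximizes expected payoff against the mix.
s1: (1/3)·11 + (1/3)·5 + (1/3)·6 = 22/3
s2: (1/3)·10 + (1/3)·12 + (1/3)·12 = 34/3
s3: (1/3)·3 + (1/3)·11 + (1/3)·11 = 25/3
s4: (1/3)·8 + (1/3)·6 + (1/3)·8 = 22/3
Highest expected payoff is 34/3, from s2.

s2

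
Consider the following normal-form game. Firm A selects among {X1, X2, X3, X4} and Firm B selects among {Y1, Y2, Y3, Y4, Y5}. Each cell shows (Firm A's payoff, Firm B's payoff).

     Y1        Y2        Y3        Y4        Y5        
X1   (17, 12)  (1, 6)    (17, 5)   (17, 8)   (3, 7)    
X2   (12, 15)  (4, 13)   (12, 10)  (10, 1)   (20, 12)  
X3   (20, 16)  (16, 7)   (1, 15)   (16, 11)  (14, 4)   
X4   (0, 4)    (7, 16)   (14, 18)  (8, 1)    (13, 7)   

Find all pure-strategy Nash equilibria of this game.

(X3, Y1)

Find each player's best response to every opponent strategy; NE are the intersections.
Firm A's best responses — vs Y1: X3 (payoff 20); vs Y2: X3 (payoff 16); vs Y3: X1 (payoff 17); vs Y4: X1 (payoff 17); vs Y5: X2 (payoff 20).
Firm B's best responses — vs X1: Y1 (payoff 12); vs X2: Y1 (payoff 15); vs X3: Y1 (payoff 16); vs X4: Y3 (payoff 18).
The only mutual best response is (X3, Y1); neither player gains by switching there.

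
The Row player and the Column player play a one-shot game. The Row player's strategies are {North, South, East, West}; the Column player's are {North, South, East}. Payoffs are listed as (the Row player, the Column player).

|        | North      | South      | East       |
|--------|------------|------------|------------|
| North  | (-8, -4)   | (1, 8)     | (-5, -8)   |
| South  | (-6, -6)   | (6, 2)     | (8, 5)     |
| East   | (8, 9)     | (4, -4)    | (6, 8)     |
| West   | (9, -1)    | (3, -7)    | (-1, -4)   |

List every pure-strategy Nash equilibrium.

Find each player's best response to every opponent strategy; NE are the intersections.
The Row player's best responses — vs North: West (payoff 9); vs South: South (payoff 6); vs East: South (payoff 8).
The Column player's best responses — vs North: South (payoff 8); vs South: East (payoff 5); vs East: North (payoff 9); vs West: North (payoff -1).
Mutual best responses occur at (South, East) and (West, North); at each, neither player gains by switching.

(South, East) and (West, North)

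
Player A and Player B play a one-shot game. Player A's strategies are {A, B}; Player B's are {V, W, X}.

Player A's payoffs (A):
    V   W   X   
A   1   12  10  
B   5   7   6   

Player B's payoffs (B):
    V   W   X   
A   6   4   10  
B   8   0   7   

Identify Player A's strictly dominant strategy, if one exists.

No strictly dominant strategy

Check whether one of Player A's strategies beats all alternatives regardless of what the opponent does.
A is not dominant: against V, B gives 5 > 1.
B is not dominant: against W, A gives 12 > 7.
No single strategy is best against every opponent action.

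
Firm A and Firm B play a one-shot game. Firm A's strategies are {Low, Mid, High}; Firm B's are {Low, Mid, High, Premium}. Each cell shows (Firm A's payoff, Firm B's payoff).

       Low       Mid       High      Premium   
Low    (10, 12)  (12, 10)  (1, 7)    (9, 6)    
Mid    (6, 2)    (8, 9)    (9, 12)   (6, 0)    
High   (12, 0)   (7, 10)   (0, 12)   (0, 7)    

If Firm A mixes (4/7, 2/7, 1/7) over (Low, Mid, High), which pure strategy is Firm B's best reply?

Mid

Compute Firm B's expected payoff from each pure strategy against the given mix.
Low: (4/7)·12 + (2/7)·2 + (1/7)·0 = 52/7
Mid: (4/7)·10 + (2/7)·9 + (1/7)·10 = 68/7
High: (4/7)·7 + (2/7)·12 + (1/7)·12 = 64/7
Premium: (4/7)·6 + (2/7)·0 + (1/7)·7 = 31/7
Highest expected payoff is 68/7, from Mid.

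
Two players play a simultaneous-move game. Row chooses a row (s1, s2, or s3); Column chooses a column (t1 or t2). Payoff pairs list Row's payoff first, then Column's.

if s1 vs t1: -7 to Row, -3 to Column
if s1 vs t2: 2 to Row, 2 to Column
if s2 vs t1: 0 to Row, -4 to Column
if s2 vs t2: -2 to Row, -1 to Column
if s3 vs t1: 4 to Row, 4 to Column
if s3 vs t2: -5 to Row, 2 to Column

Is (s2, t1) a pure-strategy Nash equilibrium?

No

Holding Column at t1: Row gets 0 from s2 but could get 4 by switching to s3. Row has a profitable deviation.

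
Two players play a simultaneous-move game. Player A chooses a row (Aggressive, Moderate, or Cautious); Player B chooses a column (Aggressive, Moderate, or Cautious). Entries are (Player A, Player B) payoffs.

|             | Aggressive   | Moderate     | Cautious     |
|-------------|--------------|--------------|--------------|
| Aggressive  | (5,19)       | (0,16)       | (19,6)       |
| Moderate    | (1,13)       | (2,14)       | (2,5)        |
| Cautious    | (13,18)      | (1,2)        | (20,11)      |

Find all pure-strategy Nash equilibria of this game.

A profile is a Nash equilibrium when each player is best-responding to the other.
Player A's best responses — vs Aggressive: Cautious (payoff 13); vs Moderate: Moderate (payoff 2); vs Cautious: Cautious (payoff 20).
Player B's best responses — vs Aggressive: Aggressive (payoff 19); vs Moderate: Moderate (payoff 14); vs Cautious: Aggressive (payoff 18).
Mutual best responses occur at (Moderate, Moderate) and (Cautious, Aggressive); at each, neither player gains by switching.

(Moderate, Moderate) and (Cautious, Aggressive)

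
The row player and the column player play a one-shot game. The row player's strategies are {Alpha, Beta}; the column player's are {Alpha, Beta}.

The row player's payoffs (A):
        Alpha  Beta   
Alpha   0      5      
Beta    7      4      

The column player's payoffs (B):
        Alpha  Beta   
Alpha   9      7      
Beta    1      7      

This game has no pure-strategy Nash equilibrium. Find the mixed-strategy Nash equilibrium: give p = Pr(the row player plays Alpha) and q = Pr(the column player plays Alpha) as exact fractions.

p = 3/4, q = 1/8

In a mixed NE each player is indifferent between their pure strategies, so the opponent's mix sets the indifference.
The column player indifferent between Alpha and Beta: p·9 + (1−p)·1 = p·7 + (1−p)·7 ⟹ 1 + 8p = 7 + 0p ⟹ p = 3/4.
The row player indifferent between Alpha and Beta: q·0 + (1−q)·5 = q·7 + (1−q)·4 ⟹ 5 + (-5)q = 4 + 3q ⟹ q = 1/8.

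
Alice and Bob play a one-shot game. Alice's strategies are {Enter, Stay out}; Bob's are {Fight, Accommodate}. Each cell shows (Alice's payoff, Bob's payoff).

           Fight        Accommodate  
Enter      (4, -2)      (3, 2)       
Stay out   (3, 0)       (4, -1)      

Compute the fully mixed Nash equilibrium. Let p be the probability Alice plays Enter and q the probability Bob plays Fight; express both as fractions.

In a mixed NE each player is indifferent between their pure strategies, so the opponent's mix sets the indifference.
Bob indifferent between Fight and Accommodate: p·(-2) + (1−p)·0 = p·2 + (1−p)·(-1) ⟹ 0 + (-2)p = (-1) + 3p ⟹ p = 1/5.
Alice indifferent between Enter and Stay out: q·4 + (1−q)·3 = q·3 + (1−q)·4 ⟹ 3 + 1q = 4 + (-1)q ⟹ q = 1/2.

p = 1/5, q = 1/2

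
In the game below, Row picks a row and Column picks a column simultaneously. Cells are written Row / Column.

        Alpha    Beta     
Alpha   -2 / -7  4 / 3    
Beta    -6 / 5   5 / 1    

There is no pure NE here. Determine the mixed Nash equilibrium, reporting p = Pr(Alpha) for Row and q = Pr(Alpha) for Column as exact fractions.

Each player's mixing probability is pinned down by making the *other* player indifferent.
Column indifferent between Alpha and Beta: p·(-7) + (1−p)·5 = p·3 + (1−p)·1 ⟹ 5 + (-12)p = 1 + 2p ⟹ p = 2/7.
Row indifferent between Alpha and Beta: q·(-2) + (1−q)·4 = q·(-6) + (1−q)·5 ⟹ 4 + (-6)q = 5 + (-11)q ⟹ q = 1/5.

p = 2/7, q = 1/5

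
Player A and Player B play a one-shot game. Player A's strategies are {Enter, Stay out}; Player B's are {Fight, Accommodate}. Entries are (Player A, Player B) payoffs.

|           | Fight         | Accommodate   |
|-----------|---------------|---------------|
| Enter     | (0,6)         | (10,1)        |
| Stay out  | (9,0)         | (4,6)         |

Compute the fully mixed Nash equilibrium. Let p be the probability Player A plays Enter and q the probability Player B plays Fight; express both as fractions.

p = 6/11, q = 2/5

Each player's mixing probability is pinned down by making the *other* player indifferent.
Player B indifferent between Fight and Accommodate: p·6 + (1−p)·0 = p·1 + (1−p)·6 ⟹ 0 + 6p = 6 + (-5)p ⟹ p = 6/11.
Player A indifferent between Enter and Stay out: q·0 + (1−q)·10 = q·9 + (1−q)·4 ⟹ 10 + (-10)q = 4 + 5q ⟹ q = 2/5.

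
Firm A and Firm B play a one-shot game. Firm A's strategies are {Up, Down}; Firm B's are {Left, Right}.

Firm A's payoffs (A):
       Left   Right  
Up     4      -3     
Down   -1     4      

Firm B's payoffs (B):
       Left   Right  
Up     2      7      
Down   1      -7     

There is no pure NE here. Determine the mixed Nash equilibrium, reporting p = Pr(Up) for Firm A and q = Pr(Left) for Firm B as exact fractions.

In a mixed NE each player is indifferent between their pure strategies, so the opponent's mix sets the indifference.
Firm B indifferent between Left and Right: p·2 + (1−p)·1 = p·7 + (1−p)·(-7) ⟹ 1 + 1p = (-7) + 14p ⟹ p = 8/13.
Firm A indifferent between Up and Down: q·4 + (1−q)·(-3) = q·(-1) + (1−q)·4 ⟹ (-3) + 7q = 4 + (-5)q ⟹ q = 7/12.

p = 8/13, q = 7/12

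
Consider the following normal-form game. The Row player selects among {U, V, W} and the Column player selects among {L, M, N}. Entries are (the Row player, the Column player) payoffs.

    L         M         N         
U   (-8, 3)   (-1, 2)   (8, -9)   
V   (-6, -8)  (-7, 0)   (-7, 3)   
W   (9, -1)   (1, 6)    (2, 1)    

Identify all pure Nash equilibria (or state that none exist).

(W, M)

A profile is a Nash equilibrium when each player is best-responding to the other.
The Row player's best responses — vs L: W (payoff 9); vs M: W (payoff 1); vs N: U (payoff 8).
The Column player's best responses — vs U: L (payoff 3); vs V: N (payoff 3); vs W: M (payoff 6).
The only mutual best response is (W, M); neither player gains by switching there.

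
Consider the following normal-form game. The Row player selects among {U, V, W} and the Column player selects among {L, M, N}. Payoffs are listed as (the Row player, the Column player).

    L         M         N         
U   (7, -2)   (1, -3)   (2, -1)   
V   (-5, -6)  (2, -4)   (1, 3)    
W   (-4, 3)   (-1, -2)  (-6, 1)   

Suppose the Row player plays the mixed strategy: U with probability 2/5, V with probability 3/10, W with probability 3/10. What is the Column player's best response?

Compute the Column player's expected payoff from each pure strategy against the given mix.
L: (2/5)·(-2) + (3/10)·(-6) + (3/10)·3 = -17/10
M: (2/5)·(-3) + (3/10)·(-4) + (3/10)·(-2) = -3
N: (2/5)·(-1) + (3/10)·3 + (3/10)·1 = 4/5
Highest expected payoff is 4/5, from N.

N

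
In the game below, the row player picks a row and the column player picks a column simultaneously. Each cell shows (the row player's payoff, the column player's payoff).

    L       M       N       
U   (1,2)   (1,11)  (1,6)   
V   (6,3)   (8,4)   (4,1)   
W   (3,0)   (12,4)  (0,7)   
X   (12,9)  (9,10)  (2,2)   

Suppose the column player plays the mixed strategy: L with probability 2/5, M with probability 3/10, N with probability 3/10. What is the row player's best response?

X

The row player's best reply maximizes expected payoff against the mix.
U: (2/5)·1 + (3/10)·1 + (3/10)·1 = 1
V: (2/5)·6 + (3/10)·8 + (3/10)·4 = 6
W: (2/5)·3 + (3/10)·12 + (3/10)·0 = 24/5
X: (2/5)·12 + (3/10)·9 + (3/10)·2 = 81/10
Highest expected payoff is 81/10, from X.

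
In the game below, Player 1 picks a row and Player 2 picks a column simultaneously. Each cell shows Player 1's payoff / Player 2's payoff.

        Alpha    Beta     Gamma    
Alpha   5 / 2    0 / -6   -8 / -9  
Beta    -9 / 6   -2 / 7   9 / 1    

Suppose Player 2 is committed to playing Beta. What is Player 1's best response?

With Player 2 fixed at Beta, Player 1's payoffs are: Alpha → 0, Beta → -2.
The maximum is 0, achieved by Alpha.

Alpha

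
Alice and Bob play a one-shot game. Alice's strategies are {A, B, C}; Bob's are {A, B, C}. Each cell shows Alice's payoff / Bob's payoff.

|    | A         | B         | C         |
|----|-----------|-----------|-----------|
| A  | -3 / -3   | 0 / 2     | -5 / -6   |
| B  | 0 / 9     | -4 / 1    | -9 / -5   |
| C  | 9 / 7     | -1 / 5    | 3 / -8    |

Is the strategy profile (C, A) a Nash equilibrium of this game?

Yes

Holding Bob at A: Alice gets 9 from C, versus -3 from A, 0 from B. No profitable deviation for Alice.
Holding Alice at C: Bob gets 7 from A, versus 5 from B, -8 from C. No profitable deviation for Bob either.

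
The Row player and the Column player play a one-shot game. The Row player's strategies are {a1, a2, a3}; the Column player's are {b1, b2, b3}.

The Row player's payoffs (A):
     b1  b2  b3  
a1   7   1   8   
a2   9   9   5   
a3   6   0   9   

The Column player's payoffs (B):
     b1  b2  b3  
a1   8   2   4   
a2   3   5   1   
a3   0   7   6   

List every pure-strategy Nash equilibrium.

(a2, b2)

Find each player's best response to every opponent strategy; NE are the intersections.
The Row player's best responses — vs b1: a2 (payoff 9); vs b2: a2 (payoff 9); vs b3: a3 (payoff 9).
The Column player's best responses — vs a1: b1 (payoff 8); vs a2: b2 (payoff 5); vs a3: b2 (payoff 7).
The only mutual best response is (a2, b2); neither player gains by switching there.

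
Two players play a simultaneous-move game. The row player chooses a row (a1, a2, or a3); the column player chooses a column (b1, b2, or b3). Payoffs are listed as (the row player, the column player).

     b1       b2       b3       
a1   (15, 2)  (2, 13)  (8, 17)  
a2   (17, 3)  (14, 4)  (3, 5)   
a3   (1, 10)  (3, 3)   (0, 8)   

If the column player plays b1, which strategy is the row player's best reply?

With the column player fixed at b1, the row player's payoffs are: a1 → 15, a2 → 17, a3 → 1.
The maximum is 17, achieved by a2.

a2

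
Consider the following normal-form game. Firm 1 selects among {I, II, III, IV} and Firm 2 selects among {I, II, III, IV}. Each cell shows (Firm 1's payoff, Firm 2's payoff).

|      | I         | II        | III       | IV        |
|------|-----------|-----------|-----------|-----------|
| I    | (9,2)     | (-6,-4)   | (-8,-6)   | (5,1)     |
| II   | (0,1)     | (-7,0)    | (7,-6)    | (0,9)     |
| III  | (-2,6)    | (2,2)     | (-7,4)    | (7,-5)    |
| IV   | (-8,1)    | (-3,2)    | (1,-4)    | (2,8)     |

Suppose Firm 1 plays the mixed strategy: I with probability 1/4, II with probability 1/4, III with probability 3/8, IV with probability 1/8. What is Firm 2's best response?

Firm 2's best reply maximizes expected payoff against the mix.
I: (1/4)·2 + (1/4)·1 + (3/8)·6 + (1/8)·1 = 25/8
II: (1/4)·(-4) + (1/4)·0 + (3/8)·2 + (1/8)·2 = 0
III: (1/4)·(-6) + (1/4)·(-6) + (3/8)·4 + (1/8)·(-4) = -2
IV: (1/4)·1 + (1/4)·9 + (3/8)·(-5) + (1/8)·8 = 13/8
Highest expected payoff is 25/8, from I.

I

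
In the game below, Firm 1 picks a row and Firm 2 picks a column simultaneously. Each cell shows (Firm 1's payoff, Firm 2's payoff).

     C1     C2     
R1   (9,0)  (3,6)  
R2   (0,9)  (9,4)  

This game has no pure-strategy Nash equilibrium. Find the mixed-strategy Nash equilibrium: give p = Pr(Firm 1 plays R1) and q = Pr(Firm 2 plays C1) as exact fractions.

Each player's mixing probability is pinned down by making the *other* player indifferent.
Firm 2 indifferent between C1 and C2: p·0 + (1−p)·9 = p·6 + (1−p)·4 ⟹ 9 + (-9)p = 4 + 2p ⟹ p = 5/11.
Firm 1 indifferent between R1 and R2: q·9 + (1−q)·3 = q·0 + (1−q)·9 ⟹ 3 + 6q = 9 + (-9)q ⟹ q = 2/5.

p = 5/11, q = 2/5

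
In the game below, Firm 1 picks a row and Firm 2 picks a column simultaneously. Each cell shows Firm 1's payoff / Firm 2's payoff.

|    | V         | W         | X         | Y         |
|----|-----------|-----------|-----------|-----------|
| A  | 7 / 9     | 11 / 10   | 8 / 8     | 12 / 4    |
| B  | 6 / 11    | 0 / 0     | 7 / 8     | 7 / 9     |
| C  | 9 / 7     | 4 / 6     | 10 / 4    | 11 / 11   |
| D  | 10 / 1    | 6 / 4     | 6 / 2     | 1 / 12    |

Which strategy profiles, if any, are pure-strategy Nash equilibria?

A profile is a Nash equilibrium when each player is best-responding to the other.
Firm 1's best responses — vs V: D (payoff 10); vs W: A (payoff 11); vs X: C (payoff 10); vs Y: A (payoff 12).
Firm 2's best responses — vs A: W (payoff 10); vs B: V (payoff 11); vs C: Y (payoff 11); vs D: Y (payoff 12).
The only mutual best response is (A, W); neither player gains by switching there.

(A, W)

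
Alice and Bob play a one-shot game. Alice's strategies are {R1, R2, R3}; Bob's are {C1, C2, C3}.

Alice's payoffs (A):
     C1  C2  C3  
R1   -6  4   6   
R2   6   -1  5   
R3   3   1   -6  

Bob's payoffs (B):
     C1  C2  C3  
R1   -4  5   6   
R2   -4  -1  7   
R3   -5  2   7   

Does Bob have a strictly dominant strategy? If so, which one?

C3

A strategy is strictly dominant if it gives Bob a strictly higher payoff than every other strategy, against every choice by the opponent.
C3 strictly dominates: vs R1: 6 > each of {-4, 5}; vs R2: 7 > each of {-4, -1}; vs R3: 7 > each of {-5, 2}.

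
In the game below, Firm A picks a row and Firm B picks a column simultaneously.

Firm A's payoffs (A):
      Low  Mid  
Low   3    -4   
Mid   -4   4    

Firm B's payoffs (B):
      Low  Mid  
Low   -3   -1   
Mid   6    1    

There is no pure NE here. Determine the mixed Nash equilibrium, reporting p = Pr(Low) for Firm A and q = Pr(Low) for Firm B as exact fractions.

p = 5/7, q = 8/15

In a mixed NE each player is indifferent between their pure strategies, so the opponent's mix sets the indifference.
Firm B indifferent between Low and Mid: p·(-3) + (1−p)·6 = p·(-1) + (1−p)·1 ⟹ 6 + (-9)p = 1 + (-2)p ⟹ p = 5/7.
Firm A indifferent between Low and Mid: q·3 + (1−q)·(-4) = q·(-4) + (1−q)·4 ⟹ (-4) + 7q = 4 + (-8)q ⟹ q = 8/15.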